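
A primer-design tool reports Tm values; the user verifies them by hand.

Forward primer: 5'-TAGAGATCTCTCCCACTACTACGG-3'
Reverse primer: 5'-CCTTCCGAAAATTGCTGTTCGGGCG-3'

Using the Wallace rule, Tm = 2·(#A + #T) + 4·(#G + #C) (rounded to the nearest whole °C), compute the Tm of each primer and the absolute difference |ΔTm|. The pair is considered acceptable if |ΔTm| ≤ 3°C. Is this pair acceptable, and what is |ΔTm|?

|ΔTm| = 6°C; the pair is not acceptable.

Forward: A=6 T=6 G=4 C=8 → Tm = 2·12 + 4·12 = 72°C.
Reverse: A=4 T=7 G=7 C=7 → Tm = 2·11 + 4·14 = 78°C.
|ΔTm| = |72 − 78| = 6°C, > 3°C.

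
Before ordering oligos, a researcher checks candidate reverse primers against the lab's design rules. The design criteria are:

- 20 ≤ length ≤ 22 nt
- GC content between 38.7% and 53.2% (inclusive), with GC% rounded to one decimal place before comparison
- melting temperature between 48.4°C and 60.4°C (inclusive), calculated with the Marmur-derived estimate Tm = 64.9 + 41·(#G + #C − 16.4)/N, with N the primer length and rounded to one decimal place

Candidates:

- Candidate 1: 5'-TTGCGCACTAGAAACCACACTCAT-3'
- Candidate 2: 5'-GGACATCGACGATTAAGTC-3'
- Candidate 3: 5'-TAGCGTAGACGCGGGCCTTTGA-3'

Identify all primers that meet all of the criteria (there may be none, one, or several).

Candidate 1 (24 nt, A=8 T=5 G=3 C=8): length 24, outside 20–22 ✗; GC 11/24 = 45.8% ✓; Tm = 64.9 + 41·(11 − 16.4)/24 = 55.7°C ✓ — fails.
Candidate 2 (19 nt, A=6 T=4 G=5 C=4): length 19, outside 20–22 ✗; GC 9/19 = 47.4% ✓; Tm = 64.9 + 41·(9 − 16.4)/19 = 48.9°C ✓ — fails.
Candidate 3 (22 nt, A=4 T=5 G=8 C=5): length 22 ✓; GC 13/22 = 59.1%, outside 38.7–53.2% ✗; Tm = 64.9 + 41·(13 − 16.4)/22 = 58.6°C ✓ — fails.

None of the candidates satisfy all criteria.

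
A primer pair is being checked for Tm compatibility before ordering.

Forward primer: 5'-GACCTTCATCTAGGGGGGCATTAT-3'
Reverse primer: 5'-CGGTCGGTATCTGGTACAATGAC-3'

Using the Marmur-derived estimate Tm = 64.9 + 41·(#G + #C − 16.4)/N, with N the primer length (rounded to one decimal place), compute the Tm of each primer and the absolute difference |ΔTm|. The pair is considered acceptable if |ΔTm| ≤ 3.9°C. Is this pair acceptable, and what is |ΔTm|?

Forward: G+C = 12, N = 24 → Tm = 64.9 + 41·(12 − 16.4)/24 = 57.4°C.
Reverse: G+C = 12, N = 23 → Tm = 64.9 + 41·(12 − 16.4)/23 = 57.1°C.
|ΔTm| = |57.4 − 57.1| = 0.3°C, ≤ 3.9°C.

|ΔTm| = 0.3°C; the pair is acceptable.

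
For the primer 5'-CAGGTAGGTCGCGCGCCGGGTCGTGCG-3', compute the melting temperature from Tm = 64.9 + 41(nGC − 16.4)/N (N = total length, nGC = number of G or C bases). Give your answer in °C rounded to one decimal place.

Base counts: A=2, T=4, G=13, C=8; G+C = 21, N = 27.
Tm = 64.9 + 41·(21 − 16.4)/27 = 64.9 + 188.60/27 = 71.9°C.

71.9°C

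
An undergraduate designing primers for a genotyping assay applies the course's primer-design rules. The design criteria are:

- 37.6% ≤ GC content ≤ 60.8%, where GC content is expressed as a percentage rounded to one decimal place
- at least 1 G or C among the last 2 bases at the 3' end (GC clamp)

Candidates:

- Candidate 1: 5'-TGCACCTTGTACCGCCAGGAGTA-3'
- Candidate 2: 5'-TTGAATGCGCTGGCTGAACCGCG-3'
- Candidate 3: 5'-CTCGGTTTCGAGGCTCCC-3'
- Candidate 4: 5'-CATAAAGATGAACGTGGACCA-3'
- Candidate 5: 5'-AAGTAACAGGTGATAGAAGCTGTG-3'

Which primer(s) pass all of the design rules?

Candidate 1 (23 nt, A=5 T=5 G=6 C=7): GC 13/23 = 56.5% ✓; 3' end TA has 0 G/C, need ≥1 ✗ — fails.
Candidate 2 (23 nt, A=4 T=5 G=8 C=6): GC 14/23 = 60.9%, outside 37.6–60.8% ✗; 3' end CG has 2 G/C ✓ — fails.
Candidate 3 (18 nt, A=1 T=5 G=5 C=7): GC 12/18 = 66.7%, outside 37.6–60.8% ✗; 3' end CC has 2 G/C ✓ — fails.
Candidate 4 (21 nt, A=9 T=3 G=5 C=4): GC 9/21 = 42.9% ✓; 3' end CA has 1 G/C ✓ — passes.
Candidate 5 (24 nt, A=9 T=5 G=8 C=2): GC 10/24 = 41.7% ✓; 3' end TG has 1 G/C ✓ — passes.

Candidate 4 and Candidate 5.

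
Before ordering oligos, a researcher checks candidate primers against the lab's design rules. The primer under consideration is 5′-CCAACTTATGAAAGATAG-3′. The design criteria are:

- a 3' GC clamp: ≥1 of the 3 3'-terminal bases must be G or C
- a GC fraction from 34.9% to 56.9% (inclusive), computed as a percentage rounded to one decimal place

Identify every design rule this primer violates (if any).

Base counts: A=8, T=4, G=3, C=3 (length 18).
GC clamp: 3' end TAG has 1 G/C ✓
GC content: GC 6/18 = 33.3%, outside 34.9–56.9% ✗

Fails: GC content.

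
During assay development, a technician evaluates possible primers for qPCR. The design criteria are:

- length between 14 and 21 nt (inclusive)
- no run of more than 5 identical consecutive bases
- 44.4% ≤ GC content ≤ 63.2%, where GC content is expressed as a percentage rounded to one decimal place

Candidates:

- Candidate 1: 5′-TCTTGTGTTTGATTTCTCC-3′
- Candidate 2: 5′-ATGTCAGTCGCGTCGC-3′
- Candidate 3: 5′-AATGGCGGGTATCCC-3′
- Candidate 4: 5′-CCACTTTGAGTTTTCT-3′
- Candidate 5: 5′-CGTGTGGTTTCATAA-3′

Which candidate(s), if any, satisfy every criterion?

Candidate 2 and Candidate 3.

Candidate 1 (19 nt, A=1 T=11 G=3 C=4): length 19 ✓; longest run = 3 ✓; GC 7/19 = 36.8%, outside 44.4–63.2% ✗ — fails.
Candidate 2 (16 nt, A=2 T=4 G=5 C=5): length 16 ✓; longest run = 1 ✓; GC 10/16 = 62.5% ✓ — passes.
Candidate 3 (15 nt, A=3 T=3 G=5 C=4): length 15 ✓; longest run = 3 ✓; GC 9/15 = 60.0% ✓ — passes.
Candidate 4 (16 nt, A=2 T=8 G=2 C=4): length 16 ✓; longest run = 4 ✓; GC 6/16 = 37.5%, outside 44.4–63.2% ✗ — fails.
Candidate 5 (15 nt, A=3 T=6 G=4 C=2): length 15 ✓; longest run = 3 ✓; GC 6/15 = 40.0%, outside 44.4–63.2% ✗ — fails.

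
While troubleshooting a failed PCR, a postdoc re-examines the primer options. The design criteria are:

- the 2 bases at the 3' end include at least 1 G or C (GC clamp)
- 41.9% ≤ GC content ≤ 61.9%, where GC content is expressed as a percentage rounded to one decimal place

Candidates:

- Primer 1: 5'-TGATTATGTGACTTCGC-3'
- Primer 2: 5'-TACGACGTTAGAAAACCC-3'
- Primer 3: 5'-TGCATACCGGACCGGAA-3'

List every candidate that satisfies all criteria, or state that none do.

Primer 1 (17 nt, A=3 T=7 G=4 C=3): 3' end GC has 2 G/C ✓; GC 7/17 = 41.2%, outside 41.9–61.9% ✗ — fails.
Primer 2 (18 nt, A=7 T=3 G=3 C=5): 3' end CC has 2 G/C ✓; GC 8/18 = 44.4% ✓ — passes.
Primer 3 (17 nt, A=5 T=2 G=5 C=5): 3' end AA has 0 G/C, need ≥1 ✗; GC 10/17 = 58.8% ✓ — fails.

Primer 2 only.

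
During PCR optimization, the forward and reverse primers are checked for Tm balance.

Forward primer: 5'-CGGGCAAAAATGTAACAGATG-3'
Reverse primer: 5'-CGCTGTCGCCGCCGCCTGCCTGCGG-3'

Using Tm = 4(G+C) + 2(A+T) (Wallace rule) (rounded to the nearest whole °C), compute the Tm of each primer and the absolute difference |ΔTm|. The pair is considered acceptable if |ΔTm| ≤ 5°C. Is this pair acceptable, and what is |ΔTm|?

Forward: A=9 T=3 G=6 C=3 → Tm = 2·12 + 4·9 = 60°C.
Reverse: A=0 T=4 G=9 C=12 → Tm = 2·4 + 4·21 = 92°C.
|ΔTm| = |60 − 92| = 32°C, > 5°C.

|ΔTm| = 32°C; the pair is not acceptable.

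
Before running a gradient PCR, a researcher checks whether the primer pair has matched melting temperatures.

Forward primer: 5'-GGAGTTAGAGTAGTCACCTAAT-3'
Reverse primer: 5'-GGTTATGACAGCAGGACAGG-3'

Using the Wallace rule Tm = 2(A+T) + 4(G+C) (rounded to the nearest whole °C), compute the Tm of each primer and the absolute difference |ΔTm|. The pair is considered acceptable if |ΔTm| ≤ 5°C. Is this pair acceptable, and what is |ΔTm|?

|ΔTm| = 0°C; the pair is acceptable.

Forward: A=7 T=6 G=6 C=3 → Tm = 2·13 + 4·9 = 62°C.
Reverse: A=6 T=3 G=8 C=3 → Tm = 2·9 + 4·11 = 62°C.
|ΔTm| = |62 − 62| = 0°C, ≤ 5°C.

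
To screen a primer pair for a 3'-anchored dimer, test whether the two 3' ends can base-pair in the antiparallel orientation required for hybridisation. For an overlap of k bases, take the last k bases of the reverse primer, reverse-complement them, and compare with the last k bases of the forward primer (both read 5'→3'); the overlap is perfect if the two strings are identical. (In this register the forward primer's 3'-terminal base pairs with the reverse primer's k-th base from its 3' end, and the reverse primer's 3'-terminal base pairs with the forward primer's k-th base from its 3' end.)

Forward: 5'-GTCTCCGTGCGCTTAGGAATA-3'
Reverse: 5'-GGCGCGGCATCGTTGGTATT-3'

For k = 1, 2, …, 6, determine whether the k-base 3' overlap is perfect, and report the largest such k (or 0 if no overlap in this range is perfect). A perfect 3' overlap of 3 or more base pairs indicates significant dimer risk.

Last 6 bases (5'→3') — forward …GGAATA, reverse …GGTATT.
Reverse complement of the reverse primer's last 6 bases: AATACC; its first k bases are the reverse complement of the reverse primer's last k bases, so a perfect k-base overlap needs the forward primer's last k bases to equal them.
Comparing (forward last k vs required): k=1: A vs A ✓; k=2: TA vs AA ✗; k=3: ATA vs AAT ✗; k=4: AATA vs AATA ✓; k=5: GAATA vs AATAC ✗; k=6: GGAATA vs AATACC ✗.
Perfect overlaps at k = 1, 4; the largest is 4.

Longest perfect overlap: 4 complementary base pairs; significant dimer risk (threshold 3).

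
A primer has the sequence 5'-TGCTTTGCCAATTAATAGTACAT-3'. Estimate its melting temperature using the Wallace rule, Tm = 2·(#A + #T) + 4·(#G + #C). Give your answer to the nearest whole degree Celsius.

60°C

Base counts: A=7, T=9, G=3, C=4 (length 23).
Tm = 2·(7+9) + 4·(3+4) = 2·16 + 4·7 = 32 + 28 = 60°C.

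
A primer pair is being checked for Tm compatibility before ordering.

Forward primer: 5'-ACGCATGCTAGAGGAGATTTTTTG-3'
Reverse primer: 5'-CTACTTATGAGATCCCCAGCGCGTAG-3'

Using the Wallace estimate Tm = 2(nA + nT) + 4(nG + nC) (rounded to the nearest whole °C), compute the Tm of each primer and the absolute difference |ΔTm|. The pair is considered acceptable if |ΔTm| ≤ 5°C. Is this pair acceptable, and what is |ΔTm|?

Forward: A=6 T=8 G=7 C=3 → Tm = 2·14 + 4·10 = 68°C.
Reverse: A=6 T=6 G=6 C=8 → Tm = 2·12 + 4·14 = 80°C.
|ΔTm| = |68 − 80| = 12°C, > 5°C.

|ΔTm| = 12°C; the pair is not acceptable.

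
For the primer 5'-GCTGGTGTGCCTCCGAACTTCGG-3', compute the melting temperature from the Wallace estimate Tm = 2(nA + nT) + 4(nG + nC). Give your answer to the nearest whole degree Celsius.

Base counts: A=2, T=6, G=8, C=7 (length 23).
Tm = 2·(2+6) + 4·(8+7) = 2·8 + 4·15 = 16 + 60 = 76°C.

76°C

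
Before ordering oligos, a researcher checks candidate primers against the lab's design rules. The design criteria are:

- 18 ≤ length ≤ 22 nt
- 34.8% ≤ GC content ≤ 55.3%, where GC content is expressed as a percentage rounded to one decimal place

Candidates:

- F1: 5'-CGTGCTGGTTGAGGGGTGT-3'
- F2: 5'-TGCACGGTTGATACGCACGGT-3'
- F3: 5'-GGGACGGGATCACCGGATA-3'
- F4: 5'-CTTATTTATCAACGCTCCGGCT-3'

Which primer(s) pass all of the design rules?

F1 (19 nt, A=1 T=6 G=10 C=2): length 19 ✓; GC 12/19 = 63.2%, outside 34.8–55.3% ✗ — fails.
F2 (21 nt, A=4 T=5 G=7 C=5): length 21 ✓; GC 12/21 = 57.1%, outside 34.8–55.3% ✗ — fails.
F3 (19 nt, A=5 T=2 G=8 C=4): length 19 ✓; GC 12/19 = 63.2%, outside 34.8–55.3% ✗ — fails.
F4 (22 nt, A=4 T=8 G=3 C=7): length 22 ✓; GC 10/22 = 45.5% ✓ — passes.

F4 only.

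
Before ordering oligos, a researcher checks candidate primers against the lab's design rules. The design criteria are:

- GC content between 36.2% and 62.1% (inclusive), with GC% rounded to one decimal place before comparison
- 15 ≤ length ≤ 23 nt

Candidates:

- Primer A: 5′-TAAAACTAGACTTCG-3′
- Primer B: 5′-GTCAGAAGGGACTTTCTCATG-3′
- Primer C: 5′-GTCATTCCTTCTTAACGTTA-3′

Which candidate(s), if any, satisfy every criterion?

Primer B only.

Primer A (15 nt, A=6 T=4 G=2 C=3): GC 5/15 = 33.3%, outside 36.2–62.1% ✗; length 15 ✓ — fails.
Primer B (21 nt, A=5 T=6 G=6 C=4): GC 10/21 = 47.6% ✓; length 21 ✓ — passes.
Primer C (20 nt, A=4 T=9 G=2 C=5): GC 7/20 = 35.0%, outside 36.2–62.1% ✗; length 20 ✓ — fails.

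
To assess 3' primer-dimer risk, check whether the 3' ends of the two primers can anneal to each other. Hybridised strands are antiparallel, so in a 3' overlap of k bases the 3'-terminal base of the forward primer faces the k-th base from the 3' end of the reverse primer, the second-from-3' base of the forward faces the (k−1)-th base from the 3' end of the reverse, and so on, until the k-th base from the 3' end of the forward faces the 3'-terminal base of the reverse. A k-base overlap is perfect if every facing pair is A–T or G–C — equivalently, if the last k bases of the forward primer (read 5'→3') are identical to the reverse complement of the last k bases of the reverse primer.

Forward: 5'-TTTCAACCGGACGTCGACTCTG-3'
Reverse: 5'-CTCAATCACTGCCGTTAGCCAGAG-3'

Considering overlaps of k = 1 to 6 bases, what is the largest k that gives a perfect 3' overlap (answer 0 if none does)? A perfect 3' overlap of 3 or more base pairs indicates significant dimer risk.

Longest perfect overlap: 5 complementary base pairs; significant dimer risk (threshold 3).

Last 6 bases (5'→3') — forward …ACTCTG, reverse …CCAGAG.
Reverse complement of the reverse primer's last 6 bases: CTCTGG; its first k bases are the reverse complement of the reverse primer's last k bases, so a perfect k-base overlap needs the forward primer's last k bases to equal them.
Comparing (forward last k vs required): k=1: G vs C ✗; k=2: TG vs CT ✗; k=3: CTG vs CTC ✗; k=4: TCTG vs CTCT ✗; k=5: CTCTG vs CTCTG ✓; k=6: ACTCTG vs CTCTGG ✗.
Only k = 5 is perfect, so the longest perfect 3' overlap is 5.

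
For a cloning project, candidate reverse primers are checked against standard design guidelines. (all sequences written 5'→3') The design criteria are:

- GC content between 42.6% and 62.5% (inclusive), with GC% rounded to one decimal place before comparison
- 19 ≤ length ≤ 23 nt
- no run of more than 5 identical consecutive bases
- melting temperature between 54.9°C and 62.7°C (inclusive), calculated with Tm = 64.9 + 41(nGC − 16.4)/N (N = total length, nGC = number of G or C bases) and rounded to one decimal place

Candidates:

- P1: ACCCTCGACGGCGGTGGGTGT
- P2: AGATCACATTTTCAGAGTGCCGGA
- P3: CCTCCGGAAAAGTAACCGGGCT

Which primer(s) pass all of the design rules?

P3 only.

P1 (21 nt, A=2 T=4 G=9 C=6): GC 15/21 = 71.4%, outside 42.6–62.5% ✗; length 21 ✓; longest run = 3 ✓; Tm = 64.9 + 41·(15 − 16.4)/21 = 62.2°C ✓ — fails.
P2 (24 nt, A=7 T=6 G=6 C=5): GC 11/24 = 45.8% ✓; length 24, outside 19–23 ✗; longest run = 4 ✓; Tm = 64.9 + 41·(11 − 16.4)/24 = 55.7°C ✓ — fails.
P3 (22 nt, A=6 T=3 G=6 C=7): GC 13/22 = 59.1% ✓; length 22 ✓; longest run = 4 ✓; Tm = 64.9 + 41·(13 − 16.4)/22 = 58.6°C ✓ — passes.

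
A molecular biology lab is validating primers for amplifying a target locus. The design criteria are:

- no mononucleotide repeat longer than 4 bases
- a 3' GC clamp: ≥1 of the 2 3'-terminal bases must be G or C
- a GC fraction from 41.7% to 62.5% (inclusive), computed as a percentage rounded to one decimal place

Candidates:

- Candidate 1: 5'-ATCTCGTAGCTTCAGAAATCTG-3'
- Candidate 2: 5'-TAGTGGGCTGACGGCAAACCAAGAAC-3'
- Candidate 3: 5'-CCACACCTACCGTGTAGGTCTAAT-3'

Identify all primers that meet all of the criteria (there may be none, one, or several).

Candidate 1 (22 nt, A=6 T=7 G=4 C=5): longest run = 3 ✓; 3' end TG has 1 G/C ✓; GC 9/22 = 40.9%, outside 41.7–62.5% ✗ — fails.
Candidate 2 (26 nt, A=9 T=3 G=8 C=6): longest run = 3 ✓; 3' end AC has 1 G/C ✓; GC 14/26 = 53.8% ✓ — passes.
Candidate 3 (24 nt, A=6 T=6 G=4 C=8): longest run = 2 ✓; 3' end AT has 0 G/C, need ≥1 ✗; GC 12/24 = 50.0% ✓ — fails.

Candidate 2 only.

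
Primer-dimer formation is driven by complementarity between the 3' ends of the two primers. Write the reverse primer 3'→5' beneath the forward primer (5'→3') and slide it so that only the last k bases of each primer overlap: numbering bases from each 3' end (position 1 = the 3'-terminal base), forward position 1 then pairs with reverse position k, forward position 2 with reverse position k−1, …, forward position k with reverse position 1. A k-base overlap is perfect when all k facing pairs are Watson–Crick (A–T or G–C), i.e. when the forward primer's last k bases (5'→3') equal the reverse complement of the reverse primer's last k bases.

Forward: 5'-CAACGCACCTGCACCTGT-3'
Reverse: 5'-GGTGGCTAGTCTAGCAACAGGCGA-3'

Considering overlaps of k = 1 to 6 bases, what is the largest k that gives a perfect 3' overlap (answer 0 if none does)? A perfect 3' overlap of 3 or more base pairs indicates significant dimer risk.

Last 6 bases (5'→3') — forward …ACCTGT, reverse …AGGCGA.
Reverse complement of the reverse primer's last 6 bases: TCGCCT; its first k bases are the reverse complement of the reverse primer's last k bases, so a perfect k-base overlap needs the forward primer's last k bases to equal them.
Comparing (forward last k vs required): k=1: T vs T ✓; k=2: GT vs TC ✗; k=3: TGT vs TCG ✗; k=4: CTGT vs TCGC ✗; k=5: CCTGT vs TCGCC ✗; k=6: ACCTGT vs TCGCCT ✗.
Only k = 1 is perfect, so the longest perfect 3' overlap is 1.

Longest perfect overlap: 1 complementary base pair; below the dimer-risk threshold (threshold 3).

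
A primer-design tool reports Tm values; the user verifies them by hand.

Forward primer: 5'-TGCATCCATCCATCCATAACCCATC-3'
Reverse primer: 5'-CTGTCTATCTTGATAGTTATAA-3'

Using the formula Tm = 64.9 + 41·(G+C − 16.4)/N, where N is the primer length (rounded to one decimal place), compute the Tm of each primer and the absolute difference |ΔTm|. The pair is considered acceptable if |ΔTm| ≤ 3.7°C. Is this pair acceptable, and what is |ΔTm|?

Forward: G+C = 12, N = 25 → Tm = 64.9 + 41·(12 − 16.4)/25 = 57.7°C.
Reverse: G+C = 6, N = 22 → Tm = 64.9 + 41·(6 − 16.4)/22 = 45.5°C.
|ΔTm| = |57.7 − 45.5| = 12.2°C, > 3.7°C.

|ΔTm| = 12.2°C; the pair is not acceptable.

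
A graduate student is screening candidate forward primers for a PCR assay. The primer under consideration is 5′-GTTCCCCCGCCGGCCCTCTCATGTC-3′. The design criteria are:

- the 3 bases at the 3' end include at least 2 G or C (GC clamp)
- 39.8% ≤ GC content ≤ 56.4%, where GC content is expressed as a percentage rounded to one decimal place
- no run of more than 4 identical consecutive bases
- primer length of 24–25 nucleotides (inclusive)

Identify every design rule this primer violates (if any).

Base counts: A=1, T=6, G=5, C=13 (length 25).
GC clamp: 3' end GTC has 2 G/C ✓
GC content: GC 18/25 = 72.0%, outside 39.8–56.4% ✗
homopolymer run: longest run = 5, exceeds 4 ✗
length: length 25 ✓

Fails: GC content, homopolymer run.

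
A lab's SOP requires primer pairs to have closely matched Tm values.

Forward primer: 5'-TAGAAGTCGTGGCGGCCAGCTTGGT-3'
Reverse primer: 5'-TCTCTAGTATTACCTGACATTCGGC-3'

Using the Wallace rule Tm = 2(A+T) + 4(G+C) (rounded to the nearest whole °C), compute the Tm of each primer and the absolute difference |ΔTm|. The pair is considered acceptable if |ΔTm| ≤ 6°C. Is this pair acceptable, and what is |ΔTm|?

|ΔTm| = 8°C; the pair is not acceptable.

Forward: A=4 T=6 G=10 C=5 → Tm = 2·10 + 4·15 = 80°C.
Reverse: A=5 T=9 G=4 C=7 → Tm = 2·14 + 4·11 = 72°C.
|ΔTm| = |80 − 72| = 8°C, > 6°C.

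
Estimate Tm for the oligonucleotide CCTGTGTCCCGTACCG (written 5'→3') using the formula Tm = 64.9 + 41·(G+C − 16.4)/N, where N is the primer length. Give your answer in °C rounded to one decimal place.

Base counts: A=1, T=4, G=4, C=7; G+C = 11, N = 16.
Tm = 64.9 + 41·(11 − 16.4)/16 = 64.9 + -221.40/16 = 51.1°C.

51.1°C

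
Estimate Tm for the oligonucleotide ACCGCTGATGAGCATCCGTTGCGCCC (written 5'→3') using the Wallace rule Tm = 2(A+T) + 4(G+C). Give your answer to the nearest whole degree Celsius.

Base counts: A=4, T=5, G=7, C=10 (length 26).
Tm = 2·(4+5) + 4·(7+10) = 2·9 + 4·17 = 18 + 68 = 86°C.

86°C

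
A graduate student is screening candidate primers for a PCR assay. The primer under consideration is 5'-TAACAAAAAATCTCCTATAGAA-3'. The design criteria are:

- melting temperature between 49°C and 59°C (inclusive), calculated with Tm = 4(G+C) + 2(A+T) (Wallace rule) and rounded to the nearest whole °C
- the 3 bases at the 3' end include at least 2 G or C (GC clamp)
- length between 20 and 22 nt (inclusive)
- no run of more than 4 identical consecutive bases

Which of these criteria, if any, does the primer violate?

Fails: GC clamp, homopolymer run.

Base counts: A=12, T=5, G=1, C=4 (length 22).
Tm: Tm = 2·17 + 4·5 = 54°C ✓
GC clamp: 3' end GAA has 1 G/C, need ≥2 ✗
length: length 22 ✓
homopolymer run: longest run = 6, exceeds 4 ✗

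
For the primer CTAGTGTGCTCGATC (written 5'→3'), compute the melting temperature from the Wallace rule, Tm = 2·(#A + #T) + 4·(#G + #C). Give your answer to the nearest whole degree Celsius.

46°C

Base counts: A=2, T=5, G=4, C=4 (length 15).
Tm = 2·(2+5) + 4·(4+4) = 2·7 + 4·8 = 14 + 32 = 46°C.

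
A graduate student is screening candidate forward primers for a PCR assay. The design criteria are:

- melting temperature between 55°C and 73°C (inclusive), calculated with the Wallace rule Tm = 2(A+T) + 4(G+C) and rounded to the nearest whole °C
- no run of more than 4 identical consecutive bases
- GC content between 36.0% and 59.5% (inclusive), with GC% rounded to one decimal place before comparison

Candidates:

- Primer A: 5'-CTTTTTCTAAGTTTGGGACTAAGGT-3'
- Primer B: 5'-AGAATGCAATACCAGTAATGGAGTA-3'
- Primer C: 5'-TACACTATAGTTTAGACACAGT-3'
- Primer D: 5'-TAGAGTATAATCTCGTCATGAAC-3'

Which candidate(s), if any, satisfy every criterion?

Primer B only.

Primer A (25 nt, A=5 T=11 G=6 C=3): Tm = 2·16 + 4·9 = 68°C ✓; longest run = 5, exceeds 4 ✗; GC 9/25 = 36.0% ✓ — fails.
Primer B (25 nt, A=11 T=5 G=6 C=3): Tm = 2·16 + 4·9 = 68°C ✓; longest run = 2 ✓; GC 9/25 = 36.0% ✓ — passes.
Primer C (22 nt, A=8 T=7 G=3 C=4): Tm = 2·15 + 4·7 = 58°C ✓; longest run = 3 ✓; GC 7/22 = 31.8%, outside 36.0–59.5% ✗ — fails.
Primer D (23 nt, A=8 T=7 G=4 C=4): Tm = 2·15 + 4·8 = 62°C ✓; longest run = 2 ✓; GC 8/23 = 34.8%, outside 36.0–59.5% ✗ — fails.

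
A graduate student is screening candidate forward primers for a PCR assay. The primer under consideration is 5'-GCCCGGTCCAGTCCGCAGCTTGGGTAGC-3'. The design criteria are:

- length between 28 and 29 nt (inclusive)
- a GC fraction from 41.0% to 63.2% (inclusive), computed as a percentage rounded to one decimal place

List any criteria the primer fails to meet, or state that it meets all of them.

Fails: GC content.

Base counts: A=3, T=5, G=10, C=10 (length 28).
length: length 28 ✓
GC content: GC 20/28 = 71.4%, outside 41.0–63.2% ✗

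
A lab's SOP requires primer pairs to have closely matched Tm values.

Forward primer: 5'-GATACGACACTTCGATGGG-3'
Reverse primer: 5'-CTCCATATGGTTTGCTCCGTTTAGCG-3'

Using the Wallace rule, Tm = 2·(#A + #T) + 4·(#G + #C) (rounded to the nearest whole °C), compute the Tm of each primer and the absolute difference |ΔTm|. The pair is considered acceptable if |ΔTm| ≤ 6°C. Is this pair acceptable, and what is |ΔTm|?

Forward: A=5 T=4 G=6 C=4 → Tm = 2·9 + 4·10 = 58°C.
Reverse: A=3 T=10 G=6 C=7 → Tm = 2·13 + 4·13 = 78°C.
|ΔTm| = |58 − 78| = 20°C, > 6°C.

|ΔTm| = 20°C; the pair is not acceptable.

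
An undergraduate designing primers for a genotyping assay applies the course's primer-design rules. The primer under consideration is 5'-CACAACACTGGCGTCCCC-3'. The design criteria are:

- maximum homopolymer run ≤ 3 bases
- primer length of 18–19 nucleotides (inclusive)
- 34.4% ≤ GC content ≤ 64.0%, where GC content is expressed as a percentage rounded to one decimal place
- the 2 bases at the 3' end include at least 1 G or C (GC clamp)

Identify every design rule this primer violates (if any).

Fails: homopolymer run, GC content.

Base counts: A=4, T=2, G=3, C=9 (length 18).
homopolymer run: longest run = 4, exceeds 3 ✗
length: length 18 ✓
GC content: GC 12/18 = 66.7%, outside 34.4–64.0% ✗
GC clamp: 3' end CC has 2 G/C ✓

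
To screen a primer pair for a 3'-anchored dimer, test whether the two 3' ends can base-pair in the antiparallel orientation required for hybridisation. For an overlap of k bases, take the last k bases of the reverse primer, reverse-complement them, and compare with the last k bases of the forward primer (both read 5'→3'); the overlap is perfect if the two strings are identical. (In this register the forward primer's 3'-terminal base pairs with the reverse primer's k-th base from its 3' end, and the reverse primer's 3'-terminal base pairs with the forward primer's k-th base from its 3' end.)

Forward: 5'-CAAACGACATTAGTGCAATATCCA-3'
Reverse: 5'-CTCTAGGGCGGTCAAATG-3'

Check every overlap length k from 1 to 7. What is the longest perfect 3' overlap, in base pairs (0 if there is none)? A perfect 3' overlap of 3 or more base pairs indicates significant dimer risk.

Last 7 bases (5'→3') — forward …ATATCCA, reverse …TCAAATG.
Reverse complement of the reverse primer's last 7 bases: CATTTGA; its first k bases are the reverse complement of the reverse primer's last k bases, so a perfect k-base overlap needs the forward primer's last k bases to equal them.
Comparing (forward last k vs required): k=1: A vs C ✗; k=2: CA vs CA ✓; k=3: CCA vs CAT ✗; k=4: TCCA vs CATT ✗; k=5: ATCCA vs CATTT ✗; k=6: TATCCA vs CATTTG ✗; k=7: ATATCCA vs CATTTGA ✗.
Only k = 2 is perfect, so the longest perfect 3' overlap is 2.

Longest perfect overlap: 2 complementary base pairs; below the dimer-risk threshold (threshold 3).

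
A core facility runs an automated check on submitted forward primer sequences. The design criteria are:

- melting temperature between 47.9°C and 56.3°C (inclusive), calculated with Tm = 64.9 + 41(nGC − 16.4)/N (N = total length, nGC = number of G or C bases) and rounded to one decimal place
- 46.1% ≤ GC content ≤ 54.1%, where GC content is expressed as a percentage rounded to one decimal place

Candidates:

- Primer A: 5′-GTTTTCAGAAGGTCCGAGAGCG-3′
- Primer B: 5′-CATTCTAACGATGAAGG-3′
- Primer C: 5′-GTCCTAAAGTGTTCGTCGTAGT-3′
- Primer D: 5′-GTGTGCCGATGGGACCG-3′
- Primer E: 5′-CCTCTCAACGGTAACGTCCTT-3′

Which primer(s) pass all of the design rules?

Primer E only.

Primer A (22 nt, A=5 T=5 G=8 C=4): Tm = 64.9 + 41·(12 − 16.4)/22 = 56.7°C, outside 47.9–56.3°C ✗; GC 12/22 = 54.5%, outside 46.1–54.1% ✗ — fails.
Primer B (17 nt, A=6 T=4 G=4 C=3): Tm = 64.9 + 41·(7 − 16.4)/17 = 42.2°C, outside 47.9–56.3°C ✗; GC 7/17 = 41.2%, outside 46.1–54.1% ✗ — fails.
Primer C (22 nt, A=4 T=8 G=6 C=4): Tm = 64.9 + 41·(10 − 16.4)/22 = 53.0°C ✓; GC 10/22 = 45.5%, outside 46.1–54.1% ✗ — fails.
Primer D (17 nt, A=2 T=3 G=8 C=4): Tm = 64.9 + 41·(12 − 16.4)/17 = 54.3°C ✓; GC 12/17 = 70.6%, outside 46.1–54.1% ✗ — fails.
Primer E (21 nt, A=4 T=6 G=3 C=8): Tm = 64.9 + 41·(11 − 16.4)/21 = 54.4°C ✓; GC 11/21 = 52.4% ✓ — passes.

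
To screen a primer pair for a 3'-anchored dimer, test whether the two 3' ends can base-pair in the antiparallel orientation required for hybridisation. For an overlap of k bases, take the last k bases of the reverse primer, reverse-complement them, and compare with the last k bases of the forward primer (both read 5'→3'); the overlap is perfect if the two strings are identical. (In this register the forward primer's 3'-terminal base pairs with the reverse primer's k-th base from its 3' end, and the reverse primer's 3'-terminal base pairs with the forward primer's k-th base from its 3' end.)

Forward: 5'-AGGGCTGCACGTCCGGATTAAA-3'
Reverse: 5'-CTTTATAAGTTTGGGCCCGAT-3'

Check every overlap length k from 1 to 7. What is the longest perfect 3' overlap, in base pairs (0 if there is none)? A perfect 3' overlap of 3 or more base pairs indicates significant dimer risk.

Longest perfect overlap: 1 complementary base pair; below the dimer-risk threshold (threshold 3).

Last 7 bases (5'→3') — forward …GATTAAA, reverse …GCCCGAT.
Reverse complement of the reverse primer's last 7 bases: ATCGGGC; its first k bases are the reverse complement of the reverse primer's last k bases, so a perfect k-base overlap needs the forward primer's last k bases to equal them.
Comparing (forward last k vs required): k=1: A vs A ✓; k=2: AA vs AT ✗; k=3: AAA vs ATC ✗; k=4: TAAA vs ATCG ✗; k=5: TTAAA vs ATCGG ✗; k=6: ATTAAA vs ATCGGG ✗; k=7: GATTAAA vs ATCGGGC ✗.
Only k = 1 is perfect, so the longest perfect 3' overlap is 1.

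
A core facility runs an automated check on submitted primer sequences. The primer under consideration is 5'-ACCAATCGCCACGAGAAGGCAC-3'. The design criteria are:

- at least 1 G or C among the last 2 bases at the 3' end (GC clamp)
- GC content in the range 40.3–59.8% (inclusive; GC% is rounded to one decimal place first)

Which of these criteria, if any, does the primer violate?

Meets all criteria.

Base counts: A=8, T=1, G=5, C=8 (length 22).
GC clamp: 3' end AC has 1 G/C ✓
GC content: GC 13/22 = 59.1% ✓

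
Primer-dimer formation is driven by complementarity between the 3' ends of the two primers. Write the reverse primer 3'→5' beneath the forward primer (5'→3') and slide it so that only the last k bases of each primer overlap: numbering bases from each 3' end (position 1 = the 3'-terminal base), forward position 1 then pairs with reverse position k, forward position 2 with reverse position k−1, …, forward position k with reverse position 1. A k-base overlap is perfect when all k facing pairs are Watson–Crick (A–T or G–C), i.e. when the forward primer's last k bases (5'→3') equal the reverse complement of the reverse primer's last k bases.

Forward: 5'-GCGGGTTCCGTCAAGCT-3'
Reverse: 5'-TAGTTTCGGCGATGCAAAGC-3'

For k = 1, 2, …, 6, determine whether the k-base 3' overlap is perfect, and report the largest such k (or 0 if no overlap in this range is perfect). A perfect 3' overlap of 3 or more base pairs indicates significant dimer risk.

Last 6 bases (5'→3') — forward …CAAGCT, reverse …CAAAGC.
Reverse complement of the reverse primer's last 6 bases: GCTTTG; its first k bases are the reverse complement of the reverse primer's last k bases, so a perfect k-base overlap needs the forward primer's last k bases to equal them.
Comparing (forward last k vs required): k=1: T vs G ✗; k=2: CT vs GC ✗; k=3: GCT vs GCT ✓; k=4: AGCT vs GCTT ✗; k=5: AAGCT vs GCTTT ✗; k=6: CAAGCT vs GCTTTG ✗.
Only k = 3 is perfect, so the longest perfect 3' overlap is 3.

Longest perfect overlap: 3 complementary base pairs; significant dimer risk (threshold 3).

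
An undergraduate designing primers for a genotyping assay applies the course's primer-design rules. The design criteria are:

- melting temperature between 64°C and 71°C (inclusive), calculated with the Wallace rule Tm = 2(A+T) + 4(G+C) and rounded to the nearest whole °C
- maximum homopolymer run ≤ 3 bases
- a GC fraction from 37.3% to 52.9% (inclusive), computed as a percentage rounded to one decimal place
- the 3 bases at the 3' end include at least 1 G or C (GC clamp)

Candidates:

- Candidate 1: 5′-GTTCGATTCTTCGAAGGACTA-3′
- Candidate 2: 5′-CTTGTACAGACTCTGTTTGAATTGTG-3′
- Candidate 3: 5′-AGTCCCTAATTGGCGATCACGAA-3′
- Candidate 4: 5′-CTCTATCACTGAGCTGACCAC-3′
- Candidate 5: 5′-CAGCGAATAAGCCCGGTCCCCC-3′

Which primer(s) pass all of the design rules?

Candidate 3 and Candidate 4.

Candidate 1 (21 nt, A=5 T=7 G=5 C=4): Tm = 2·12 + 4·9 = 60°C, outside 64–71°C ✗; longest run = 2 ✓; GC 9/21 = 42.9% ✓; 3' end CTA has 1 G/C ✓ — fails.
Candidate 2 (26 nt, A=5 T=11 G=6 C=4): Tm = 2·16 + 4·10 = 72°C, outside 64–71°C ✗; longest run = 3 ✓; GC 10/26 = 38.5% ✓; 3' end GTG has 2 G/C ✓ — fails.
Candidate 3 (23 nt, A=7 T=5 G=5 C=6): Tm = 2·12 + 4·11 = 68°C ✓; longest run = 3 ✓; GC 11/23 = 47.8% ✓; 3' end GAA has 1 G/C ✓ — passes.
Candidate 4 (21 nt, A=5 T=5 G=3 C=8): Tm = 2·10 + 4·11 = 64°C ✓; longest run = 2 ✓; GC 11/21 = 52.4% ✓; 3' end CAC has 2 G/C ✓ — passes.
Candidate 5 (22 nt, A=5 T=2 G=5 C=10): Tm = 2·7 + 4·15 = 74°C, outside 64–71°C ✗; longest run = 5, exceeds 3 ✗; GC 15/22 = 68.2%, outside 37.3–52.9% ✗; 3' end CCC has 3 G/C ✓ — fails.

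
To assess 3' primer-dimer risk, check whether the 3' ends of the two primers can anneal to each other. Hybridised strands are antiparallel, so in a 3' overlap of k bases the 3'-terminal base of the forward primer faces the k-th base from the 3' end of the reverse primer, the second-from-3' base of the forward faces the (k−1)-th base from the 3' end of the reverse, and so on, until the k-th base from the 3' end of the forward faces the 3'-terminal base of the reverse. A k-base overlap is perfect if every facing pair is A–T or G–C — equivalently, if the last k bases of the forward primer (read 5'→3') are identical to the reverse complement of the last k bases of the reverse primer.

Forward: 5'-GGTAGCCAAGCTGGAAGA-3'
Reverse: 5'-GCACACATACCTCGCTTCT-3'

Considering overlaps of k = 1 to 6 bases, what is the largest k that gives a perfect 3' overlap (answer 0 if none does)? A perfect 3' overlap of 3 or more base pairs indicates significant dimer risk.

Last 6 bases (5'→3') — forward …GGAAGA, reverse …GCTTCT.
Reverse complement of the reverse primer's last 6 bases: AGAAGC; its first k bases are the reverse complement of the reverse primer's last k bases, so a perfect k-base overlap needs the forward primer's last k bases to equal them.
Comparing (forward last k vs required): k=1: A vs A ✓; k=2: GA vs AG ✗; k=3: AGA vs AGA ✓; k=4: AAGA vs AGAA ✗; k=5: GAAGA vs AGAAG ✗; k=6: GGAAGA vs AGAAGC ✗.
Perfect overlaps at k = 1, 3; the largest is 3.

Longest perfect overlap: 3 complementary base pairs; significant dimer risk (threshold 3).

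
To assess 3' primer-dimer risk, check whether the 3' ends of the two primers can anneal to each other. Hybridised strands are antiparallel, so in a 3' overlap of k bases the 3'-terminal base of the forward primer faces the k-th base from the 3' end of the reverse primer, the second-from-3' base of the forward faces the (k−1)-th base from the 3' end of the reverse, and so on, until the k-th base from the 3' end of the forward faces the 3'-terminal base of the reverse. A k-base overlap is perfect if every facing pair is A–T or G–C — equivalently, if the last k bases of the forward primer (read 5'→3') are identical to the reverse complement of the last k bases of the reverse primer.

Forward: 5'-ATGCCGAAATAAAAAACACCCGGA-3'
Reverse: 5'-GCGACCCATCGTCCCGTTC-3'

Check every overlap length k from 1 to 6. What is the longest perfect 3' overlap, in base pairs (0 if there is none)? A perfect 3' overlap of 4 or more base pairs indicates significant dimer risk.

Longest perfect overlap: 2 complementary base pairs; below the dimer-risk threshold (threshold 4).

Last 6 bases (5'→3') — forward …CCCGGA, reverse …CCGTTC.
Reverse complement of the reverse primer's last 6 bases: GAACGG; its first k bases are the reverse complement of the reverse primer's last k bases, so a perfect k-base overlap needs the forward primer's last k bases to equal them.
Comparing (forward last k vs required): k=1: A vs G ✗; k=2: GA vs GA ✓; k=3: GGA vs GAA ✗; k=4: CGGA vs GAAC ✗; k=5: CCGGA vs GAACG ✗; k=6: CCCGGA vs GAACGG ✗.
Only k = 2 is perfect, so the longest perfect 3' overlap is 2.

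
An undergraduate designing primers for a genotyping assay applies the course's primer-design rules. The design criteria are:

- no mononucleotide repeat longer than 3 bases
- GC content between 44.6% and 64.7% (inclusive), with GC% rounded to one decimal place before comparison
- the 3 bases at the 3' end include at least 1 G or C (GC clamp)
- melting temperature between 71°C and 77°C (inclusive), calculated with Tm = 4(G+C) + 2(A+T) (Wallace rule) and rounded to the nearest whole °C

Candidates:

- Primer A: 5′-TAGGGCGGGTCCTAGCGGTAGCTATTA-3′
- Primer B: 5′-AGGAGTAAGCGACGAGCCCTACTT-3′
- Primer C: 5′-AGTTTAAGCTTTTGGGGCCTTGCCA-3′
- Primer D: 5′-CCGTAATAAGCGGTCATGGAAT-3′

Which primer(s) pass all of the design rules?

Primer B only.

Primer A (27 nt, A=5 T=7 G=10 C=5): longest run = 3 ✓; GC 15/27 = 55.6% ✓; 3' end TTA has 0 G/C, need ≥1 ✗; Tm = 2·12 + 4·15 = 84°C, outside 71–77°C ✗ — fails.
Primer B (24 nt, A=7 T=4 G=7 C=6): longest run = 3 ✓; GC 13/24 = 54.2% ✓; 3' end CTT has 1 G/C ✓; Tm = 2·11 + 4·13 = 74°C ✓ — passes.
Primer C (25 nt, A=4 T=9 G=7 C=5): longest run = 4, exceeds 3 ✗; GC 12/25 = 48.0% ✓; 3' end CCA has 2 G/C ✓; Tm = 2·13 + 4·12 = 74°C ✓ — fails.
Primer D (22 nt, A=7 T=5 G=6 C=4): longest run = 2 ✓; GC 10/22 = 45.5% ✓; 3' end AAT has 0 G/C, need ≥1 ✗; Tm = 2·12 + 4·10 = 64°C, outside 71–77°C ✗ — fails.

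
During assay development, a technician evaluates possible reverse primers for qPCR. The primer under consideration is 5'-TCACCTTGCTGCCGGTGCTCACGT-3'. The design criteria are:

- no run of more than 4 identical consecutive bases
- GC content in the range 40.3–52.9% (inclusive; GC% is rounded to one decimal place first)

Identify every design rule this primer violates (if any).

Base counts: A=2, T=7, G=6, C=9 (length 24).
homopolymer run: longest run = 2 ✓
GC content: GC 15/24 = 62.5%, outside 40.3–52.9% ✗

Fails: GC content.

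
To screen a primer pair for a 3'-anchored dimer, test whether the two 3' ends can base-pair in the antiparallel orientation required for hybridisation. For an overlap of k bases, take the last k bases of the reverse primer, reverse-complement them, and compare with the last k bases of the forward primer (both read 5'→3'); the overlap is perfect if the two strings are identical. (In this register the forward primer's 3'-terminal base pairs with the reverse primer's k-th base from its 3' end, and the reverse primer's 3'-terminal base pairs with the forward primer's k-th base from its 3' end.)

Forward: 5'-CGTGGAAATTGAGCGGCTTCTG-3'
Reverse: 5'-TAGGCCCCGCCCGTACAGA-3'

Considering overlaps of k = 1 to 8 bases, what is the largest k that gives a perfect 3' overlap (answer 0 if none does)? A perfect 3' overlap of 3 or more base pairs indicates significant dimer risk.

Longest perfect overlap: 4 complementary base pairs; significant dimer risk (threshold 3).

Last 8 bases (5'→3') — forward …GGCTTCTG, reverse …CGTACAGA.
Reverse complement of the reverse primer's last 8 bases: TCTGTACG; its first k bases are the reverse complement of the reverse primer's last k bases, so a perfect k-base overlap needs the forward primer's last k bases to equal them.
Comparing (forward last k vs required): k=1: G vs T ✗; k=2: TG vs TC ✗; k=3: CTG vs TCT ✗; k=4: TCTG vs TCTG ✓; k=5: TTCTG vs TCTGT ✗; k=6: CTTCTG vs TCTGTA ✗; k=7: GCTTCTG vs TCTGTAC ✗; k=8: GGCTTCTG vs TCTGTACG ✗.
Only k = 4 is perfect, so the longest perfect 3' overlap is 4.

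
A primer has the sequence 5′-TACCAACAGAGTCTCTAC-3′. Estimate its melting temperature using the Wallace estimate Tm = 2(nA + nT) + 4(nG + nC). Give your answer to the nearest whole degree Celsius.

Base counts: A=6, T=4, G=2, C=6 (length 18).
Tm = 2·(6+4) + 4·(2+6) = 2·10 + 4·8 = 20 + 32 = 52°C.

52°C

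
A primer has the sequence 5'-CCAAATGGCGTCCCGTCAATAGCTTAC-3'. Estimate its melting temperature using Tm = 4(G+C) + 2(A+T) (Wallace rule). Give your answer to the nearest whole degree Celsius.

Base counts: A=7, T=6, G=5, C=9 (length 27).
Tm = 2·(7+6) + 4·(5+9) = 2·13 + 4·14 = 26 + 56 = 82°C.

82°C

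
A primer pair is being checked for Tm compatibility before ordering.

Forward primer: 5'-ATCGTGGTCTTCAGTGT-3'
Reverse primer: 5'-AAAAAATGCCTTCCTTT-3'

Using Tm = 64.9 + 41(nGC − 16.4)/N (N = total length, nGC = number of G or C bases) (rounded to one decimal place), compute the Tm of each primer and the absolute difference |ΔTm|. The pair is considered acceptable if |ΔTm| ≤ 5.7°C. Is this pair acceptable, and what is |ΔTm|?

|ΔTm| = 7.2°C; the pair is not acceptable.

Forward: G+C = 8, N = 17 → Tm = 64.9 + 41·(8 − 16.4)/17 = 44.6°C.
Reverse: G+C = 5, N = 17 → Tm = 64.9 + 41·(5 − 16.4)/17 = 37.4°C.
|ΔTm| = |44.6 − 37.4| = 7.2°C, > 5.7°C.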